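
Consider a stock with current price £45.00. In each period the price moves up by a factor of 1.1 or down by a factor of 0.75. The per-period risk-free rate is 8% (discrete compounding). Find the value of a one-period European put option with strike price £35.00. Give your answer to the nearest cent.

£0.07

Risk-neutral probability p = (1 + 0.08 − 0.75)/(1.1 − 0.75) = 0.3300/0.3500 = 0.9429
Terminal stock prices: S_u = 49.5, S_d = 33.75
Terminal payoffs (K − S): max(-14.5, 0) = 0, max(1.25, 0) = 1.25
Node 0 (S = 45): V_0 = 1/1.08·[0.9429·0.0000 + 0.0571·1.2500] = 0.0661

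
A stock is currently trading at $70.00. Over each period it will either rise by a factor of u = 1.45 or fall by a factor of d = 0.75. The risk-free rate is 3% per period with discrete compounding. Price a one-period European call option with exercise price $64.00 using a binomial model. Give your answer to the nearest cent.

$14.56

Risk-neutral probability p = (1 + 0.03 − 0.75)/(1.45 − 0.75) = 0.2800/0.7000 = 0.4000
Terminal stock prices: S_u = 101.5, S_d = 52.5
Terminal payoffs (S − K): max(37.5, 0) = 37.5, max(-11.5, 0) = 0
Node 0 (S = 70): V_0 = 1/1.03·[0.4000·37.5000 + 0.6000·0.0000] = 14.5631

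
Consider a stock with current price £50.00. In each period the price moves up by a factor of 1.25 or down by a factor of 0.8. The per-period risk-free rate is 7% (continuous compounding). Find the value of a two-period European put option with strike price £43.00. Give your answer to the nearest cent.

Risk-neutral probability p = (e^0.07 − 0.8)/(1.25 − 0.8) = 0.2725/0.4500 = 0.6056
Terminal stock prices: S_uu = 78.12, S_ud = 50, S_dd = 32
Terminal payoffs (K − S): max(-35.12, 0) = 0, max(-7, 0) = 0, max(11, 0) = 11
Node u (S = 62.5): V_u = e^(−0.07)·[0.6056·0.0000 + 0.3944·0.0000] = 0.0000
Node d (S = 40): V_d = e^(−0.07)·[0.6056·0.0000 + 0.3944·11.0000] = 4.0454
Node 0 (S = 50): V_0 = e^(−0.07)·[0.6056·0.0000 + 0.3944·4.0454] = 1.4877

£1.49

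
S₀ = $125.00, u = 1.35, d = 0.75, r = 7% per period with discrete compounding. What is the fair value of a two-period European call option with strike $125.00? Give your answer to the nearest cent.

Risk-neutral probability p = (1 + 0.07 − 0.75)/(1.35 − 0.75) = 0.3200/0.6000 = 0.5333
Terminal stock prices: S_uu = 227.8, S_ud = 126.6, S_dd = 70.31
Terminal payoffs (S − K): max(102.8, 0) = 102.8, max(1.562, 0) = 1.562, max(-54.69, 0) = 0
Node u (S = 168.8): V_u = 1/1.07·[0.5333·102.8125 + 0.4667·1.5625] = 51.9276
Node d (S = 93.75): V_d = 1/1.07·[0.5333·1.5625 + 0.4667·0.0000] = 0.7788
Node 0 (S = 125): V_0 = 1/1.07·[0.5333·51.9276 + 0.4667·0.7788] = 26.2226

$26.22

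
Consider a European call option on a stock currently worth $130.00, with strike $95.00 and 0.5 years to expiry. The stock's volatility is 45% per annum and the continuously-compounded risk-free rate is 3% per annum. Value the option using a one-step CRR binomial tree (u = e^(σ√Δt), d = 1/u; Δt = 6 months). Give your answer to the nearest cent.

CRR parameters: u = e^(σ√Δt) = e^(0.45·√0.5) = 1.3746, d = 1/u = 0.7275
Per-period rate: rΔt = 0.03·0.5 = 0.015, so R = e^0.015 = 1.0151
Risk-neutral probability p = (e^0.015 − 0.7275)/(1.3746 − 0.7275) = 0.2877/0.6472 = 0.4445
Terminal stock prices: S_u = 178.7, S_d = 94.57
Terminal payoffs (S − K): max(83.7, 0) = 83.7, max(-0.4304, 0) = 0
Node 0 (S = 130): V_0 = e^(−0.015)·[0.4445·83.7043 + 0.5555·0.0000] = 36.6499

$36.65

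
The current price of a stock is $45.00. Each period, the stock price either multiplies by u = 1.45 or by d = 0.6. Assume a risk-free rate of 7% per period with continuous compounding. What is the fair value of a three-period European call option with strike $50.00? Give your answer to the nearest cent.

Risk-neutral probability p = (e^0.07 − 0.6)/(1.45 − 0.6) = 0.4725/0.8500 = 0.5559
Terminal stock prices: S_uuu = 137.2, S_uud = 56.77, S_udd = 23.49, S_ddd = 9.72
Terminal payoffs (S − K): max(87.19, 0) = 87.19, max(6.767, 0) = 6.767, max(-26.51, 0) = 0, max(-40.28, 0) = 0
Node uu (S = 94.61): V_uu = e^(−0.07)·[0.5559·87.1881 + 0.4441·6.7675] = 47.9928
Node ud (S = 39.15): V_ud = e^(−0.07)·[0.5559·6.7675 + 0.4441·0.0000] = 3.5077
Node dd (S = 16.2): V_dd = e^(−0.07)·[0.5559·0.0000 + 0.4441·0.0000] = 0.0000
Node u (S = 65.25): V_u = e^(−0.07)·[0.5559·47.9928 + 0.4441·3.5077] = 26.3276
Node d (S = 27): V_d = e^(−0.07)·[0.5559·3.5077 + 0.4441·0.0000] = 1.8181
Node 0 (S = 45): V_0 = e^(−0.07)·[0.5559·26.3276 + 0.4441·1.8181] = 14.3987

$14.40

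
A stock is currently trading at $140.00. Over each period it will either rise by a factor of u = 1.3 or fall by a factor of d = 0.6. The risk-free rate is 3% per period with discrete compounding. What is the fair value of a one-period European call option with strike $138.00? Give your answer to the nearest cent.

Risk-neutral probability p = (1 + 0.03 − 0.6)/(1.3 − 0.6) = 0.4300/0.7000 = 0.6143
Terminal stock prices: S_u = 182, S_d = 84
Terminal payoffs (S − K): max(44, 0) = 44, max(-54, 0) = 0
Node 0 (S = 140): V_0 = 1/1.03·[0.6143·44.0000 + 0.3857·0.0000] = 26.2413

$26.24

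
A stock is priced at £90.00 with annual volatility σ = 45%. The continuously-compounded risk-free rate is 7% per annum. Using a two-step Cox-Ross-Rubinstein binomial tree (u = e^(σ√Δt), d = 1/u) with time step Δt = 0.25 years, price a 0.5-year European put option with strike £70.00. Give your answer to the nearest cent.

CRR parameters: u = e^(σ√Δt) = e^(0.45·√0.25) = 1.2523, d = 1/u = 0.7985
Per-period rate: rΔt = 0.07·0.25 = 0.0175, so R = e^0.0175 = 1.0177
Risk-neutral probability p = (e^0.0175 − 0.7985)/(1.2523 − 0.7985) = 0.2191/0.4538 = 0.4829
Terminal stock prices: S_uu = 141.1, S_ud = 90, S_dd = 57.39
Terminal payoffs (K − S): max(-71.15, 0) = 0, max(-20, 0) = 0, max(12.61, 0) = 12.61
Node u (S = 112.7): V_u = e^(−0.0175)·[0.4829·0.0000 + 0.5171·0.0000] = 0.0000
Node d (S = 71.87): V_d = e^(−0.0175)·[0.4829·0.0000 + 0.5171·12.6135] = 6.4094
Node 0 (S = 90): V_0 = e^(−0.0175)·[0.4829·0.0000 + 0.5171·6.4094] = 3.2569

£3.26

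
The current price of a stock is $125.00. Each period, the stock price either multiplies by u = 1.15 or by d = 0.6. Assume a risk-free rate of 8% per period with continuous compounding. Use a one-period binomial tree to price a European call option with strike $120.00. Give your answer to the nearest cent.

$19.26

Risk-neutral probability p = (e^0.08 − 0.6)/(1.15 − 0.6) = 0.4833/0.5500 = 0.8787
Terminal stock prices: S_u = 143.8, S_d = 75
Terminal payoffs (S − K): max(23.75, 0) = 23.75, max(-45, 0) = 0
Node 0 (S = 125): V_0 = e^(−0.08)·[0.8787·23.7500 + 0.1213·0.0000] = 19.2647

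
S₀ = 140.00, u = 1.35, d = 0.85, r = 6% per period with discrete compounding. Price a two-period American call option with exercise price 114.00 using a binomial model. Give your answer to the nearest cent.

Risk-neutral probability p = (1 + 0.06 − 0.85)/(1.35 − 0.85) = 0.2100/0.5000 = 0.4200
Terminal stock prices: S_uu = 255.2, S_ud = 160.7, S_dd = 101.1
Terminal payoffs (S − K): max(141.2, 0) = 141.2, max(46.65, 0) = 46.65, max(-12.85, 0) = 0
Node u (S = 189): continuation = 1/1.06·[0.4200·141.1500 + 0.5800·46.6500] = 81.4528; exercise value = 75.0000 ≤ continuation, so V_u = 81.4528
Node d (S = 119): continuation = 1/1.06·[0.4200·46.6500 + 0.5800·0.0000] = 18.4840; exercise value = 5.0000 ≤ continuation, so V_d = 18.4840
Node 0 (S = 140): continuation = 1/1.06·[0.4200·81.4528 + 0.5800·18.4840] = 42.3876; exercise value = 26.0000 ≤ continuation, so V_0 = 42.3876

42.39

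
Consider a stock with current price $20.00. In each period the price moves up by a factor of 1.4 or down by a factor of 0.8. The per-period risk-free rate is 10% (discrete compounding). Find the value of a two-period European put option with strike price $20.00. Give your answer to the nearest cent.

Risk-neutral probability p = (1 + 0.1 − 0.8)/(1.4 − 0.8) = 0.3000/0.6000 = 0.5000
Terminal stock prices: S_uu = 39.2, S_ud = 22.4, S_dd = 12.8
Terminal payoffs (K − S): max(-19.2, 0) = 0, max(-2.4, 0) = 0, max(7.2, 0) = 7.2
Node u (S = 28): V_u = 1/1.1·[0.5000·0.0000 + 0.5000·0.0000] = 0.0000
Node d (S = 16): V_d = 1/1.1·[0.5000·0.0000 + 0.5000·7.2000] = 3.2727
Node 0 (S = 20): V_0 = 1/1.1·[0.5000·0.0000 + 0.5000·3.2727] = 1.4876

$1.49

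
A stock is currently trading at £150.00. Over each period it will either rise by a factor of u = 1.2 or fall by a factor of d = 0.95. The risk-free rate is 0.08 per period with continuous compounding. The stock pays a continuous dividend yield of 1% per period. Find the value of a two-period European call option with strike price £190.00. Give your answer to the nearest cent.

Per-period risk-free factor R = e^0.08 = 1.0833; dividend-adjusted growth = e^(0.08−0.01) = 1.0725.
Risk-neutral probability p = (1.0725 − 0.95)/(1.2 − 0.95) = 0.1225/0.2500 = 0.4900
Terminal stock prices: S_uu = 216, S_ud = 171, S_dd = 135.4
Terminal payoffs (S − K): max(26, 0) = 26, max(-19, 0) = 0, max(-54.62, 0) = 0
Node u (S = 180): V_u = e^(−0.08)·[0.4900·26.0000 + 0.5100·0.0000] = 11.7613
Node d (S = 142.5): V_d = e^(−0.08)·[0.4900·0.0000 + 0.5100·0.0000] = 0.0000
Node 0 (S = 150): V_0 = e^(−0.08)·[0.4900·11.7613 + 0.5100·0.0000] = 5.3203

£5.32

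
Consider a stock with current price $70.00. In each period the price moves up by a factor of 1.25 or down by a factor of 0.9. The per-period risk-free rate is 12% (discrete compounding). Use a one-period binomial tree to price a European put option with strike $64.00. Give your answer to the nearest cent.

$0.33

Risk-neutral probability p = (1 + 0.12 − 0.9)/(1.25 − 0.9) = 0.2200/0.3500 = 0.6286
Terminal stock prices: S_u = 87.5, S_d = 63
Terminal payoffs (K − S): max(-23.5, 0) = 0, max(1, 0) = 1
Node 0 (S = 70): V_0 = 1/1.12·[0.6286·0.0000 + 0.3714·1.0000] = 0.3316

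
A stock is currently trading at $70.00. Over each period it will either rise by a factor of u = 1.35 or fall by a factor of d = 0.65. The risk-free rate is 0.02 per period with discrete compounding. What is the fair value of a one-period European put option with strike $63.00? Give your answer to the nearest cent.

$8.09

Risk-neutral probability p = (1 + 0.02 − 0.65)/(1.35 − 0.65) = 0.3700/0.7000 = 0.5286
Terminal stock prices: S_u = 94.5, S_d = 45.5
Terminal payoffs (K − S): max(-31.5, 0) = 0, max(17.5, 0) = 17.5
Node 0 (S = 70): V_0 = 1/1.02·[0.5286·0.0000 + 0.4714·17.5000] = 8.0882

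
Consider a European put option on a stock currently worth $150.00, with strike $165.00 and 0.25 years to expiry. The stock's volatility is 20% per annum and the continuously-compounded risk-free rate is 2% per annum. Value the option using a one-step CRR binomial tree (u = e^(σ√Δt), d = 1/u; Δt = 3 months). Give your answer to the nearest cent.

$14.56

CRR parameters: u = e^(σ√Δt) = e^(0.2·√0.25) = 1.1052, d = 1/u = 0.9048
Per-period rate: rΔt = 0.02·0.25 = 0.005, so R = e^0.005 = 1.0050
Risk-neutral probability p = (e^0.005 − 0.9048)/(1.1052 − 0.9048) = 0.1002/0.2003 = 0.5000
Terminal stock prices: S_u = 165.8, S_d = 135.7
Terminal payoffs (K − S): max(-0.7756, 0) = 0, max(29.27, 0) = 29.27
Node 0 (S = 150): V_0 = e^(−0.005)·[0.5000·0.0000 + 0.5000·29.2744] = 14.5630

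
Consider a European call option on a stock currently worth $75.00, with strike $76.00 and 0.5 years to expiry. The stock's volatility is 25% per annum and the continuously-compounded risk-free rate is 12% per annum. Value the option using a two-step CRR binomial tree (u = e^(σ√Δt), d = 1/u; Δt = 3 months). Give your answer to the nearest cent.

$6.66

CRR parameters: u = e^(σ√Δt) = e^(0.25·√0.25) = 1.1331, d = 1/u = 0.8825
Per-period rate: rΔt = 0.12·0.25 = 0.03, so R = e^0.03 = 1.0305
Risk-neutral probability p = (e^0.03 − 0.8825)/(1.1331 − 0.8825) = 0.1480/0.2507 = 0.5903
Terminal stock prices: S_uu = 96.3, S_ud = 75, S_dd = 58.41
Terminal payoffs (S − K): max(20.3, 0) = 20.3, max(-1, 0) = 0, max(-17.59, 0) = 0
Node u (S = 84.99): V_u = e^(−0.03)·[0.5903·20.3019 + 0.4097·0.0000] = 11.6299
Node d (S = 66.19): V_d = e^(−0.03)·[0.5903·0.0000 + 0.4097·0.0000] = 0.0000
Node 0 (S = 75): V_0 = e^(−0.03)·[0.5903·11.6299 + 0.4097·0.0000] = 6.6621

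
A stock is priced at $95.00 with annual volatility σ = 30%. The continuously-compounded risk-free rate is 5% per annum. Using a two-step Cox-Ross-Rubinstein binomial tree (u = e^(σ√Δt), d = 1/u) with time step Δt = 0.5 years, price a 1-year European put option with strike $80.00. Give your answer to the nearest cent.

CRR parameters: u = e^(σ√Δt) = e^(0.3·√0.5) = 1.2363, d = 1/u = 0.8089
Per-period rate: rΔt = 0.05·0.5 = 0.025, so R = e^0.025 = 1.0253
Risk-neutral probability p = (e^0.025 − 0.8089)/(1.2363 − 0.8089) = 0.2165/0.4275 = 0.5064
Terminal stock prices: S_uu = 145.2, S_ud = 95, S_dd = 62.15
Terminal payoffs (K − S): max(-65.2, 0) = 0, max(-15, 0) = 0, max(17.85, 0) = 17.85
Node u (S = 117.4): V_u = e^(−0.025)·[0.5064·0.0000 + 0.4936·0.0000] = 0.0000
Node d (S = 76.84): V_d = e^(−0.025)·[0.5064·0.0000 + 0.4936·17.8461] = 8.5916
Node 0 (S = 95): V_0 = e^(−0.025)·[0.5064·0.0000 + 0.4936·8.5916] = 4.1362

$4.14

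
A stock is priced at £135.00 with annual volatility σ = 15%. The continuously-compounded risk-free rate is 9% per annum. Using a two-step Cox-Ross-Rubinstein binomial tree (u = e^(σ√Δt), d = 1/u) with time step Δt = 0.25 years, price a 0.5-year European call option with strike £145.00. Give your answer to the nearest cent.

CRR parameters: u = e^(σ√Δt) = e^(0.15·√0.25) = 1.0779, d = 1/u = 0.9277
Per-period rate: rΔt = 0.09·0.25 = 0.0225, so R = e^0.0225 = 1.0228
Risk-neutral probability p = (e^0.0225 − 0.9277)/(1.0779 − 0.9277) = 0.0950/0.1501 = 0.6328
Terminal stock prices: S_uu = 156.8, S_ud = 135, S_dd = 116.2
Terminal payoffs (S − K): max(11.85, 0) = 11.85, max(-10, 0) = 0, max(-28.8, 0) = 0
Node u (S = 145.5): V_u = e^(−0.0225)·[0.6328·11.8476 + 0.3672·0.0000] = 7.3306
Node d (S = 125.2): V_d = e^(−0.0225)·[0.6328·0.0000 + 0.3672·0.0000] = 0.0000
Node 0 (S = 135): V_0 = e^(−0.0225)·[0.6328·7.3306 + 0.3672·0.0000] = 4.5357

£4.54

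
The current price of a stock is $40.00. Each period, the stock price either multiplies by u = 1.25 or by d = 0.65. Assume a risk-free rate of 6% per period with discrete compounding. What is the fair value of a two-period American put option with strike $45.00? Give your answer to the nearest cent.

$8.08

Risk-neutral probability p = (1 + 0.06 − 0.65)/(1.25 − 0.65) = 0.4100/0.6000 = 0.6833
Terminal stock prices: S_uu = 62.5, S_ud = 32.5, S_dd = 16.9
Terminal payoffs (K − S): max(-17.5, 0) = 0, max(12.5, 0) = 12.5, max(28.1, 0) = 28.1
Node u (S = 50): continuation = 1/1.06·[0.6833·0.0000 + 0.3167·12.5000] = 3.7343; exercise value = 0.0000 ≤ continuation, so V_u = 3.7343
Node d (S = 26): continuation = 1/1.06·[0.6833·12.5000 + 0.3167·28.1000] = 16.4528; exercise value = 19.0000 > continuation, so V_d = 19.0000 (exercise)
Node 0 (S = 40): continuation = 1/1.06·[0.6833·3.7343 + 0.3167·19.0000] = 8.0834; exercise value = 5.0000 ≤ continuation, so V_0 = 8.0834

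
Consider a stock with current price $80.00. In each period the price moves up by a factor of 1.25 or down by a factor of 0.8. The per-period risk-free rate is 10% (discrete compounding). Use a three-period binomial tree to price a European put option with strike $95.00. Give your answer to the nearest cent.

Risk-neutral probability p = (1 + 0.1 − 0.8)/(1.25 − 0.8) = 0.3000/0.4500 = 0.6667
Terminal stock prices: S_uuu = 156.2, S_uud = 100, S_udd = 64, S_ddd = 40.96
Terminal payoffs (K − S): max(-61.25, 0) = 0, max(-5, 0) = 0, max(31, 0) = 31, max(54.04, 0) = 54.04
Node uu (S = 125): V_uu = 1/1.1·[0.6667·0.0000 + 0.3333·0.0000] = 0.0000
Node ud (S = 80): V_ud = 1/1.1·[0.6667·0.0000 + 0.3333·31.0000] = 9.3939
Node dd (S = 51.2): V_dd = 1/1.1·[0.6667·31.0000 + 0.3333·54.0400] = 35.1636
Node u (S = 100): V_u = 1/1.1·[0.6667·0.0000 + 0.3333·9.3939] = 2.8466
Node d (S = 64): V_d = 1/1.1·[0.6667·9.3939 + 0.3333·35.1636] = 16.3489
Node 0 (S = 80): V_0 = 1/1.1·[0.6667·2.8466 + 0.3333·16.3489] = 6.6795

$6.68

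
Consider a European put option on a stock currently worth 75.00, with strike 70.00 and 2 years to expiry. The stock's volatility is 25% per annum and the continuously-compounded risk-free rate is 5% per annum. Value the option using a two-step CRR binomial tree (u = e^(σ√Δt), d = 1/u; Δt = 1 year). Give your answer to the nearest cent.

4.71

CRR parameters: u = e^(σ√Δt) = e^(0.25·√1) = 1.2840, d = 1/u = 0.7788
Per-period rate: rΔt = 0.05·1 = 0.05, so R = e^0.05 = 1.0513
Risk-neutral probability p = (e^0.05 − 0.7788)/(1.2840 − 0.7788) = 0.2725/0.5052 = 0.5393
Terminal stock prices: S_uu = 123.7, S_ud = 75, S_dd = 45.49
Terminal payoffs (K − S): max(-53.65, 0) = 0, max(-5, 0) = 0, max(24.51, 0) = 24.51
Node u (S = 96.3): V_u = e^(−0.05)·[0.5393·0.0000 + 0.4607·0.0000] = 0.0000
Node d (S = 58.41): V_d = e^(−0.05)·[0.5393·0.0000 + 0.4607·24.5102] = 10.7410
Node 0 (S = 75): V_0 = e^(−0.05)·[0.5393·0.0000 + 0.4607·10.7410] = 4.7070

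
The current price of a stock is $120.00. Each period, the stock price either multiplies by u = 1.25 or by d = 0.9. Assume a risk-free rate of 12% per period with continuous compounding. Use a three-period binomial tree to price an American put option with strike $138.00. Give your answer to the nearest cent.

Risk-neutral probability p = (e^0.12 − 0.9)/(1.25 − 0.9) = 0.2275/0.3500 = 0.6500
Terminal stock prices: S_uuu = 234.4, S_uud = 168.8, S_udd = 121.5, S_ddd = 87.48
Terminal payoffs (K − S): max(-96.38, 0) = 0, max(-30.75, 0) = 0, max(16.5, 0) = 16.5, max(50.52, 0) = 50.52
Node uu (S = 187.5): continuation = e^(−0.12)·[0.6500·0.0000 + 0.3500·0.0000] = 0.0000; exercise value = 0.0000 ≤ continuation, so V_uu = 0.0000
Node ud (S = 135): continuation = e^(−0.12)·[0.6500·0.0000 + 0.3500·16.5000] = 5.1221; exercise value = 3.0000 ≤ continuation, so V_ud = 5.1221
Node dd (S = 97.2): continuation = e^(−0.12)·[0.6500·16.5000 + 0.3500·50.5200] = 25.1950; exercise value = 40.8000 > continuation, so V_dd = 40.8000 (exercise)
Node u (S = 150): continuation = e^(−0.12)·[0.6500·0.0000 + 0.3500·5.1221] = 1.5901; exercise value = 0.0000 ≤ continuation, so V_u = 1.5901
Node d (S = 108): continuation = e^(−0.12)·[0.6500·5.1221 + 0.3500·40.8000] = 15.6184; exercise value = 30.0000 > continuation, so V_d = 30.0000 (exercise)
Node 0 (S = 120): continuation = e^(−0.12)·[0.6500·1.5901 + 0.3500·30.0000] = 10.2296; exercise value = 18.0000 > continuation, so V_0 = 18.0000 (exercise)

$18.00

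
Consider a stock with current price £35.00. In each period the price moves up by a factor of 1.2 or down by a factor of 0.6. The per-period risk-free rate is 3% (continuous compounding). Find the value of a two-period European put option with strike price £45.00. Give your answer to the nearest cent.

£10.00

Risk-neutral probability p = (e^0.03 − 0.6)/(1.2 − 0.6) = 0.4305/0.6000 = 0.7174
Terminal stock prices: S_uu = 50.4, S_ud = 25.2, S_dd = 12.6
Terminal payoffs (K − S): max(-5.4, 0) = 0, max(19.8, 0) = 19.8, max(32.4, 0) = 32.4
Node u (S = 42): V_u = e^(−0.03)·[0.7174·0.0000 + 0.2826·19.8000] = 5.4296
Node d (S = 21): V_d = e^(−0.03)·[0.7174·19.8000 + 0.2826·32.4000] = 22.6700
Node 0 (S = 35): V_0 = e^(−0.03)·[0.7174·5.4296 + 0.2826·22.6700] = 9.9969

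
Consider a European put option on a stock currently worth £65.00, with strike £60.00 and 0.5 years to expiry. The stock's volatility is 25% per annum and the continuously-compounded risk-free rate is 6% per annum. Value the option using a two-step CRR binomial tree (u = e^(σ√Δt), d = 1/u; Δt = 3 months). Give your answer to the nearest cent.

CRR parameters: u = e^(σ√Δt) = e^(0.25·√0.25) = 1.1331, d = 1/u = 0.8825
Per-period rate: rΔt = 0.06·0.25 = 0.015, so R = e^0.015 = 1.0151
Risk-neutral probability p = (e^0.015 − 0.8825)/(1.1331 − 0.8825) = 0.1326/0.2507 = 0.5291
Terminal stock prices: S_uu = 83.46, S_ud = 65, S_dd = 50.62
Terminal payoffs (K − S): max(-23.46, 0) = 0, max(-5, 0) = 0, max(9.378, 0) = 9.378
Node u (S = 73.65): V_u = e^(−0.015)·[0.5291·0.0000 + 0.4709·0.0000] = 0.0000
Node d (S = 57.36): V_d = e^(−0.015)·[0.5291·0.0000 + 0.4709·9.3779] = 4.3505
Node 0 (S = 65): V_0 = e^(−0.015)·[0.5291·0.0000 + 0.4709·4.3505] = 2.0182

£2.02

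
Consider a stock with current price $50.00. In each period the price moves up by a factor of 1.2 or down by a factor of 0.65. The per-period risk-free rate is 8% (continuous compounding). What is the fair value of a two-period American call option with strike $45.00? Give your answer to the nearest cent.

$14.28

Risk-neutral probability p = (e^0.08 − 0.65)/(1.2 − 0.65) = 0.4333/0.5500 = 0.7878
Terminal stock prices: S_uu = 72, S_ud = 39, S_dd = 21.13
Terminal payoffs (S − K): max(27, 0) = 27, max(-6, 0) = 0, max(-23.87, 0) = 0
Node u (S = 60): continuation = e^(−0.08)·[0.7878·27.0000 + 0.2122·0.0000] = 19.6351; exercise value = 15.0000 ≤ continuation, so V_u = 19.6351
Node d (S = 32.5): continuation = e^(−0.08)·[0.7878·0.0000 + 0.2122·0.0000] = 0.0000; exercise value = 0.0000 ≤ continuation, so V_d = 0.0000
Node 0 (S = 50): continuation = e^(−0.08)·[0.7878·19.6351 + 0.2122·0.0000] = 14.2792; exercise value = 5.0000 ≤ continuation, so V_0 = 14.2792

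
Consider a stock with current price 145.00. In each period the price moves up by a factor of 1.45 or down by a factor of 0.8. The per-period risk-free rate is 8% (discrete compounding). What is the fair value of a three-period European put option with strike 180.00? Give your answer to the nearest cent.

Risk-neutral probability p = (1 + 0.08 − 0.8)/(1.45 − 0.8) = 0.2800/0.6500 = 0.4308
Terminal stock prices: S_uuu = 442.1, S_uud = 243.9, S_udd = 134.6, S_ddd = 74.24
Terminal payoffs (K − S): max(-262.1, 0) = 0, max(-63.89, 0) = 0, max(45.44, 0) = 45.44, max(105.8, 0) = 105.8
Node uu (S = 304.9): V_uu = 1/1.08·[0.4308·0.0000 + 0.5692·0.0000] = 0.0000
Node ud (S = 168.2): V_ud = 1/1.08·[0.4308·0.0000 + 0.5692·45.4400] = 23.9499
Node dd (S = 92.8): V_dd = 1/1.08·[0.4308·45.4400 + 0.5692·105.7600] = 73.8667
Node u (S = 210.2): V_u = 1/1.08·[0.4308·0.0000 + 0.5692·23.9499] = 12.6231
Node d (S = 116): V_d = 1/1.08·[0.4308·23.9499 + 0.5692·73.8667] = 48.4852
Node 0 (S = 145): V_0 = 1/1.08·[0.4308·12.6231 + 0.5692·48.4852] = 30.5898

30.59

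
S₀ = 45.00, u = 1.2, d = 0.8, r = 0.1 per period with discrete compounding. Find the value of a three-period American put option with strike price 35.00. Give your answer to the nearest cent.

Risk-neutral probability p = (1 + 0.1 − 0.8)/(1.2 − 0.8) = 0.3000/0.4000 = 0.7500
Terminal stock prices: S_uuu = 77.76, S_uud = 51.84, S_udd = 34.56, S_ddd = 23.04
Terminal payoffs (K − S): max(-42.76, 0) = 0, max(-16.84, 0) = 0, max(0.44, 0) = 0.44, max(11.96, 0) = 11.96
Node uu (S = 64.8): continuation = 1/1.1·[0.7500·0.0000 + 0.2500·0.0000] = 0.0000; exercise value = 0.0000 ≤ continuation, so V_uu = 0.0000
Node ud (S = 43.2): continuation = 1/1.1·[0.7500·0.0000 + 0.2500·0.4400] = 0.1000; exercise value = 0.0000 ≤ continuation, so V_ud = 0.1000
Node dd (S = 28.8): continuation = 1/1.1·[0.7500·0.4400 + 0.2500·11.9600] = 3.0182; exercise value = 6.2000 > continuation, so V_dd = 6.2000 (exercise)
Node u (S = 54): continuation = 1/1.1·[0.7500·0.0000 + 0.2500·0.1000] = 0.0227; exercise value = 0.0000 ≤ continuation, so V_u = 0.0227
Node d (S = 36): continuation = 1/1.1·[0.7500·0.1000 + 0.2500·6.2000] = 1.4773; exercise value = 0.0000 ≤ continuation, so V_d = 1.4773
Node 0 (S = 45): continuation = 1/1.1·[0.7500·0.0227 + 0.2500·1.4773] = 0.3512; exercise value = 0.0000 ≤ continuation, so V_0 = 0.3512

0.35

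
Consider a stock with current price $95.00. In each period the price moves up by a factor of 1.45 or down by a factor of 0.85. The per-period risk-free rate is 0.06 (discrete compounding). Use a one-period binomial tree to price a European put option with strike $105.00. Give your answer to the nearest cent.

$14.87

Risk-neutral probability p = (1 + 0.06 − 0.85)/(1.45 − 0.85) = 0.2100/0.6000 = 0.3500
Terminal stock prices: S_u = 137.8, S_d = 80.75
Terminal payoffs (K − S): max(-32.75, 0) = 0, max(24.25, 0) = 24.25
Node 0 (S = 95): V_0 = 1/1.06·[0.3500·0.0000 + 0.6500·24.2500] = 14.8703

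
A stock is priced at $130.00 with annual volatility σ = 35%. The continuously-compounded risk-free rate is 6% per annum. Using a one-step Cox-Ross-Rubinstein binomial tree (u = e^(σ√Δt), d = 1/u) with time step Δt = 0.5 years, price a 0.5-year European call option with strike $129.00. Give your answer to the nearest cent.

$18.17

CRR parameters: u = e^(σ√Δt) = e^(0.35·√0.5) = 1.2808, d = 1/u = 0.7808
Per-period rate: rΔt = 0.06·0.5 = 0.03, so R = e^0.03 = 1.0305
Risk-neutral probability p = (e^0.03 − 0.7808)/(1.2808 − 0.7808) = 0.2497/0.5000 = 0.4993
Terminal stock prices: S_u = 166.5, S_d = 101.5
Terminal payoffs (S − K): max(37.5, 0) = 37.5, max(-27.5, 0) = 0
Node 0 (S = 130): V_0 = e^(−0.03)·[0.4993·37.5044 + 0.5007·0.0000] = 18.1742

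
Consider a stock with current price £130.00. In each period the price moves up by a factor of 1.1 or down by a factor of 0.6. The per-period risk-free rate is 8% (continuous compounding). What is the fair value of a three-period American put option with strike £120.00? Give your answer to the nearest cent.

£2.87

Risk-neutral probability p = (e^0.08 − 0.6)/(1.1 − 0.6) = 0.4833/0.5000 = 0.9666
Terminal stock prices: S_uuu = 173, S_uud = 94.38, S_udd = 51.48, S_ddd = 28.08
Terminal payoffs (K − S): max(-53.03, 0) = 0, max(25.62, 0) = 25.62, max(68.52, 0) = 68.52, max(91.92, 0) = 91.92
Node uu (S = 157.3): continuation = e^(−0.08)·[0.9666·0.0000 + 0.0334·25.6200] = 0.7905; exercise value = 0.0000 ≤ continuation, so V_uu = 0.7905
Node ud (S = 85.8): continuation = e^(−0.08)·[0.9666·25.6200 + 0.0334·68.5200] = 24.9740; exercise value = 34.2000 > continuation, so V_ud = 34.2000 (exercise)
Node dd (S = 46.8): continuation = e^(−0.08)·[0.9666·68.5200 + 0.0334·91.9200] = 63.9740; exercise value = 73.2000 > continuation, so V_dd = 73.2000 (exercise)
Node u (S = 143): continuation = e^(−0.08)·[0.9666·0.7905 + 0.0334·34.2000] = 1.7606; exercise value = 0.0000 ≤ continuation, so V_u = 1.7606
Node d (S = 78): continuation = e^(−0.08)·[0.9666·34.2000 + 0.0334·73.2000] = 32.7740; exercise value = 42.0000 > continuation, so V_d = 42.0000 (exercise)
Node 0 (S = 130): continuation = e^(−0.08)·[0.9666·1.7606 + 0.0334·42.0000] = 2.8669; exercise value = 0.0000 ≤ continuation, so V_0 = 2.8669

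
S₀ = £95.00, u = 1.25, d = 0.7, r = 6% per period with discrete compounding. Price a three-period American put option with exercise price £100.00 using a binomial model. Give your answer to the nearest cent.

Risk-neutral probability p = (1 + 0.06 − 0.7)/(1.25 − 0.7) = 0.3600/0.5500 = 0.6545
Terminal stock prices: S_uuu = 185.5, S_uud = 103.9, S_udd = 58.19, S_ddd = 32.58
Terminal payoffs (K − S): max(-85.55, 0) = 0, max(-3.906, 0) = 0, max(41.81, 0) = 41.81, max(67.42, 0) = 67.42
Node uu (S = 148.4): continuation = 1/1.06·[0.6545·0.0000 + 0.3455·0.0000] = 0.0000; exercise value = 0.0000 ≤ continuation, so V_uu = 0.0000
Node ud (S = 83.12): continuation = 1/1.06·[0.6545·0.0000 + 0.3455·41.8125] = 13.6267; exercise value = 16.8750 > continuation, so V_ud = 16.8750 (exercise)
Node dd (S = 46.55): continuation = 1/1.06·[0.6545·41.8125 + 0.3455·67.4150] = 47.7896; exercise value = 53.4500 > continuation, so V_dd = 53.4500 (exercise)
Node u (S = 118.8): continuation = 1/1.06·[0.6545·0.0000 + 0.3455·16.8750] = 5.4996; exercise value = 0.0000 ≤ continuation, so V_u = 5.4996
Node d (S = 66.5): continuation = 1/1.06·[0.6545·16.8750 + 0.3455·53.4500] = 27.8396; exercise value = 33.5000 > continuation, so V_d = 33.5000 (exercise)
Node 0 (S = 95): continuation = 1/1.06·[0.6545·5.4996 + 0.3455·33.5000] = 14.3136; exercise value = 5.0000 ≤ continuation, so V_0 = 14.3136

£14.31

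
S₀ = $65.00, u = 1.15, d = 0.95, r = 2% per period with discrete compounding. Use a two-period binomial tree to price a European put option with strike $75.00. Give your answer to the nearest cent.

$8.38

Risk-neutral probability p = (1 + 0.02 − 0.95)/(1.15 − 0.95) = 0.0700/0.2000 = 0.3500
Terminal stock prices: S_uu = 85.96, S_ud = 71.01, S_dd = 58.66
Terminal payoffs (K − S): max(-10.96, 0) = 0, max(3.987, 0) = 3.987, max(16.34, 0) = 16.34
Node u (S = 74.75): V_u = 1/1.02·[0.3500·0.0000 + 0.6500·3.9875] = 2.5411
Node d (S = 61.75): V_d = 1/1.02·[0.3500·3.9875 + 0.6500·16.3375] = 11.7794
Node 0 (S = 65): V_0 = 1/1.02·[0.3500·2.5411 + 0.6500·11.7794] = 8.3784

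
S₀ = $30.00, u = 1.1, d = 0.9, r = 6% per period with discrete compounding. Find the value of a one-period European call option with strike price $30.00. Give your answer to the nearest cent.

$2.26

Risk-neutral probability p = (1 + 0.06 − 0.9)/(1.1 − 0.9) = 0.1600/0.2000 = 0.8000
Terminal stock prices: S_u = 33, S_d = 27
Terminal payoffs (S − K): max(3, 0) = 3, max(-3, 0) = 0
Node 0 (S = 30): V_0 = 1/1.06·[0.8000·3.0000 + 0.2000·0.0000] = 2.2642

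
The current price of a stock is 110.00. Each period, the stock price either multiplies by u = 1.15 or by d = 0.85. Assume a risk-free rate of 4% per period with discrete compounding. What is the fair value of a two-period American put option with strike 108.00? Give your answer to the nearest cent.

Risk-neutral probability p = (1 + 0.04 − 0.85)/(1.15 − 0.85) = 0.1900/0.3000 = 0.6333
Terminal stock prices: S_uu = 145.5, S_ud = 107.5, S_dd = 79.47
Terminal payoffs (K − S): max(-37.47, 0) = 0, max(0.475, 0) = 0.475, max(28.53, 0) = 28.53
Node u (S = 126.5): continuation = 1/1.04·[0.6333·0.0000 + 0.3667·0.4750] = 0.1675; exercise value = 0.0000 ≤ continuation, so V_u = 0.1675
Node d (S = 93.5): continuation = 1/1.04·[0.6333·0.4750 + 0.3667·28.5250] = 10.3462; exercise value = 14.5000 > continuation, so V_d = 14.5000 (exercise)
Node 0 (S = 110): continuation = 1/1.04·[0.6333·0.1675 + 0.3667·14.5000] = 5.2142; exercise value = 0.0000 ≤ continuation, so V_0 = 5.2142

5.21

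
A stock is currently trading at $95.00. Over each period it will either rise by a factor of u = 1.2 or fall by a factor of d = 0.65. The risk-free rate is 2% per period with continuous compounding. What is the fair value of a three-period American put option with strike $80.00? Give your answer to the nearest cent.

Risk-neutral probability p = (e^0.02 − 0.65)/(1.2 − 0.65) = 0.3702/0.5500 = 0.6731
Terminal stock prices: S_uuu = 164.2, S_uud = 88.92, S_udd = 48.17, S_ddd = 26.09
Terminal payoffs (K − S): max(-84.16, 0) = 0, max(-8.92, 0) = 0, max(31.83, 0) = 31.83, max(53.91, 0) = 53.91
Node uu (S = 136.8): continuation = e^(−0.02)·[0.6731·0.0000 + 0.3269·0.0000] = 0.0000; exercise value = 0.0000 ≤ continuation, so V_uu = 0.0000
Node ud (S = 74.1): continuation = e^(−0.02)·[0.6731·0.0000 + 0.3269·31.8350] = 10.2010; exercise value = 5.9000 ≤ continuation, so V_ud = 10.2010
Node dd (S = 40.14): continuation = e^(−0.02)·[0.6731·31.8350 + 0.3269·53.9106] = 38.2784; exercise value = 39.8625 > continuation, so V_dd = 39.8625 (exercise)
Node u (S = 114): continuation = e^(−0.02)·[0.6731·0.0000 + 0.3269·10.2010] = 3.2687; exercise value = 0.0000 ≤ continuation, so V_u = 3.2687
Node d (S = 61.75): continuation = e^(−0.02)·[0.6731·10.2010 + 0.3269·39.8625] = 19.5035; exercise value = 18.2500 ≤ continuation, so V_d = 19.5035
Node 0 (S = 95): continuation = e^(−0.02)·[0.6731·3.2687 + 0.3269·19.5035] = 8.4062; exercise value = 0.0000 ≤ continuation, so V_0 = 8.4062

$8.41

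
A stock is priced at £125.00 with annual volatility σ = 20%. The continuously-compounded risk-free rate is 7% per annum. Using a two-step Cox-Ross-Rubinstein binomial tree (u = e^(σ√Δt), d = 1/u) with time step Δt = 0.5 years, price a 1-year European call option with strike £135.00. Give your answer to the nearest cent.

£10.02

CRR parameters: u = e^(σ√Δt) = e^(0.2·√0.5) = 1.1519, d = 1/u = 0.8681
Per-period rate: rΔt = 0.07·0.5 = 0.035, so R = e^0.035 = 1.0356
Risk-neutral probability p = (e^0.035 − 0.8681)/(1.1519 − 0.8681) = 0.1675/0.2838 = 0.5902
Terminal stock prices: S_uu = 165.9, S_ud = 125, S_dd = 94.2
Terminal payoffs (S − K): max(30.86, 0) = 30.86, max(-10, 0) = 0, max(-40.8, 0) = 0
Node u (S = 144): V_u = e^(−0.035)·[0.5902·30.8621 + 0.4098·0.0000] = 17.5889
Node d (S = 108.5): V_d = e^(−0.035)·[0.5902·0.0000 + 0.4098·0.0000] = 0.0000
Node 0 (S = 125): V_0 = e^(−0.035)·[0.5902·17.5889 + 0.4098·0.0000] = 10.0242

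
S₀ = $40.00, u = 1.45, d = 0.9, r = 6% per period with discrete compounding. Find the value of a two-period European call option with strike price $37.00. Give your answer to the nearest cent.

Risk-neutral probability p = (1 + 0.06 − 0.9)/(1.45 − 0.9) = 0.1600/0.5500 = 0.2909
Terminal stock prices: S_uu = 84.1, S_ud = 52.2, S_dd = 32.4
Terminal payoffs (S − K): max(47.1, 0) = 47.1, max(15.2, 0) = 15.2, max(-4.6, 0) = 0
Node u (S = 58): V_u = 1/1.06·[0.2909·47.1000 + 0.7091·15.2000] = 23.0943
Node d (S = 36): V_d = 1/1.06·[0.2909·15.2000 + 0.7091·0.0000] = 4.1715
Node 0 (S = 40): V_0 = 1/1.06·[0.2909·23.0943 + 0.7091·4.1715] = 9.1286

$9.13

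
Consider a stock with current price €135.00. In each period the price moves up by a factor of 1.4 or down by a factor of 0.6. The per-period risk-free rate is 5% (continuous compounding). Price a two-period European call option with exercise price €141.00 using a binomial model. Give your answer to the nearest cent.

Risk-neutral probability p = (e^0.05 − 0.6)/(1.4 − 0.6) = 0.4513/0.8000 = 0.5641
Terminal stock prices: S_uu = 264.6, S_ud = 113.4, S_dd = 48.6
Terminal payoffs (S − K): max(123.6, 0) = 123.6, max(-27.6, 0) = 0, max(-92.4, 0) = 0
Node u (S = 189): V_u = e^(−0.05)·[0.5641·123.6000 + 0.4359·0.0000] = 66.3210
Node d (S = 81): V_d = e^(−0.05)·[0.5641·0.0000 + 0.4359·0.0000] = 0.0000
Node 0 (S = 135): V_0 = e^(−0.05)·[0.5641·66.3210 + 0.4359·0.0000] = 35.5864

€35.59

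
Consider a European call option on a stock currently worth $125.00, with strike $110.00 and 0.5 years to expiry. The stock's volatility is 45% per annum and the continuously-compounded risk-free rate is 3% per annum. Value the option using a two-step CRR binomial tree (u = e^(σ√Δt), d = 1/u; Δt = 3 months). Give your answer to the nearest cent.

$25.32

CRR parameters: u = e^(σ√Δt) = e^(0.45·√0.25) = 1.2523, d = 1/u = 0.7985
Per-period rate: rΔt = 0.03·0.25 = 0.0075, so R = e^0.0075 = 1.0075
Risk-neutral probability p = (e^0.0075 − 0.7985)/(1.2523 − 0.7985) = 0.2090/0.4538 = 0.4606
Terminal stock prices: S_uu = 196, S_ud = 125, S_dd = 79.7
Terminal payoffs (S − K): max(86.04, 0) = 86.04, max(15, 0) = 15, max(-30.3, 0) = 0
Node u (S = 156.5): V_u = e^(−0.0075)·[0.4606·86.0390 + 0.5394·15.0000] = 47.3623
Node d (S = 99.81): V_d = e^(−0.0075)·[0.4606·15.0000 + 0.5394·0.0000] = 6.8570
Node 0 (S = 125): V_0 = e^(−0.0075)·[0.4606·47.3623 + 0.5394·6.8570] = 25.3221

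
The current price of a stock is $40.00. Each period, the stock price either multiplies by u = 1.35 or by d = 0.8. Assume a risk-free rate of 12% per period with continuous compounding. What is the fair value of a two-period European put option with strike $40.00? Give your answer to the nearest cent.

Risk-neutral probability p = (e^0.12 − 0.8)/(1.35 − 0.8) = 0.3275/0.5500 = 0.5954
Terminal stock prices: S_uu = 72.9, S_ud = 43.2, S_dd = 25.6
Terminal payoffs (K − S): max(-32.9, 0) = 0, max(-3.2, 0) = 0, max(14.4, 0) = 14.4
Node u (S = 54): V_u = e^(−0.12)·[0.5954·0.0000 + 0.4046·0.0000] = 0.0000
Node d (S = 32): V_d = e^(−0.12)·[0.5954·0.0000 + 0.4046·14.4000] = 5.1668
Node 0 (S = 40): V_0 = e^(−0.12)·[0.5954·0.0000 + 0.4046·5.1668] = 1.8539

$1.85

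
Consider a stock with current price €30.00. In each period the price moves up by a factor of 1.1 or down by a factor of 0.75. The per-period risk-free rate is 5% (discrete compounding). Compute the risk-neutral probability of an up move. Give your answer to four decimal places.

p = 0.8571

Risk-neutral probability p = (1 + 0.05 − 0.75)/(1.1 − 0.75) = 0.3000/0.3500 = 0.8571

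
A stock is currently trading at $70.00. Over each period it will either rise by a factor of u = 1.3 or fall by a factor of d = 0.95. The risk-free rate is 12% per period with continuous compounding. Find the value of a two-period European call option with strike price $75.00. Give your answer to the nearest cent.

Risk-neutral probability p = (e^0.12 − 0.95)/(1.3 − 0.95) = 0.1775/0.3500 = 0.5071
Terminal stock prices: S_uu = 118.3, S_ud = 86.45, S_dd = 63.17
Terminal payoffs (S − K): max(43.3, 0) = 43.3, max(11.45, 0) = 11.45, max(-11.83, 0) = 0
Node u (S = 91): V_u = e^(−0.12)·[0.5071·43.3000 + 0.4929·11.4500] = 24.4810
Node d (S = 66.5): V_d = e^(−0.12)·[0.5071·11.4500 + 0.4929·0.0000] = 5.1501
Node 0 (S = 70): V_0 = e^(−0.12)·[0.5071·24.4810 + 0.4929·5.1501] = 13.2625

$13.26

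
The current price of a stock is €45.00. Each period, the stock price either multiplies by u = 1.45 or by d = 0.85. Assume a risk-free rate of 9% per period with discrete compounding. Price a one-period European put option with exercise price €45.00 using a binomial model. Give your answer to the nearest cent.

Risk-neutral probability p = (1 + 0.09 − 0.85)/(1.45 − 0.85) = 0.2400/0.6000 = 0.4000
Terminal stock prices: S_u = 65.25, S_d = 38.25
Terminal payoffs (K − S): max(-20.25, 0) = 0, max(6.75, 0) = 6.75
Node 0 (S = 45): V_0 = 1/1.09·[0.4000·0.0000 + 0.6000·6.7500] = 3.7156

€3.72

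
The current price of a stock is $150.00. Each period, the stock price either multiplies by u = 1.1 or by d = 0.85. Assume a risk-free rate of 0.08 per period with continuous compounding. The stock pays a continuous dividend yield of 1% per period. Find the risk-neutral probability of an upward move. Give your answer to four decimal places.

p = 0.8900

Per-period risk-free factor R = e^0.08 = 1.0833; dividend-adjusted growth = e^(0.08−0.01) = 1.0725.
Risk-neutral probability p = (1.0725 − 0.85)/(1.1 − 0.85) = 0.2225/0.2500 = 0.8900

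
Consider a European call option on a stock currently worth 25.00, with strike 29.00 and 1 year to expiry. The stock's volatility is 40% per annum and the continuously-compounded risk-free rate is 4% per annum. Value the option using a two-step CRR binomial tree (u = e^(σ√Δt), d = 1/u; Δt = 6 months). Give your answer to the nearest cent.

CRR parameters: u = e^(σ√Δt) = e^(0.4·√0.5) = 1.3269, d = 1/u = 0.7536
Per-period rate: rΔt = 0.04·0.5 = 0.02, so R = e^0.02 = 1.0202
Risk-neutral probability p = (e^0.02 − 0.7536)/(1.3269 − 0.7536) = 0.2666/0.5733 = 0.4650
Terminal stock prices: S_uu = 44.02, S_ud = 25, S_dd = 14.2
Terminal payoffs (S − K): max(15.02, 0) = 15.02, max(-4, 0) = 0, max(-14.8, 0) = 0
Node u (S = 33.17): V_u = e^(−0.02)·[0.4650·15.0164 + 0.5350·0.0000] = 6.8443
Node d (S = 18.84): V_d = e^(−0.02)·[0.4650·0.0000 + 0.5350·0.0000] = 0.0000
Node 0 (S = 25): V_0 = e^(−0.02)·[0.4650·6.8443 + 0.5350·0.0000] = 3.1196

3.12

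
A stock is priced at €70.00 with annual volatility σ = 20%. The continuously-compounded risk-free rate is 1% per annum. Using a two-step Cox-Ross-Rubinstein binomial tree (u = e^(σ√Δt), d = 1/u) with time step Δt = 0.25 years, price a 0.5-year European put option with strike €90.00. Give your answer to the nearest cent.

€19.55

CRR parameters: u = e^(σ√Δt) = e^(0.2·√0.25) = 1.1052, d = 1/u = 0.9048
Per-period rate: rΔt = 0.01·0.25 = 0.0025, so R = e^0.0025 = 1.0025
Risk-neutral probability p = (e^0.0025 − 0.9048)/(1.1052 − 0.9048) = 0.0977/0.2003 = 0.4875
Terminal stock prices: S_uu = 85.5, S_ud = 70, S_dd = 57.31
Terminal payoffs (K − S): max(4.502, 0) = 4.502, max(20, 0) = 20, max(32.69, 0) = 32.69
Node u (S = 77.36): V_u = e^(−0.0025)·[0.4875·4.5018 + 0.5125·20.0000] = 12.4133
Node d (S = 63.34): V_d = e^(−0.0025)·[0.4875·20.0000 + 0.5125·32.6888] = 26.4367
Node 0 (S = 70): V_0 = e^(−0.0025)·[0.4875·12.4133 + 0.5125·26.4367] = 19.5511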